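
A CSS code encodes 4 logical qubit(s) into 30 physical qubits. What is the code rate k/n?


Code rate R = k/n
= 4/30
= 0.1333

0.1333


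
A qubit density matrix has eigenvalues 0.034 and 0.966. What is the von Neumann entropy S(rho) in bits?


S = -p*log2(p) - (1-p)*log2(1-p)
p = 0.0340, 1-p = 0.9660
= -0.0340 * log2(0.0340) - 0.9660 * log2(0.9660)
= -(-0.1659) - (-0.0482)
= 0.2141

0.2141


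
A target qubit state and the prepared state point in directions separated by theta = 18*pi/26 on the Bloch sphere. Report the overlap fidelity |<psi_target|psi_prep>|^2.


For states separated by angle theta on Bloch sphere:
F = cos^2(theta/2)
theta = 18*pi/26 = 2.1749
theta/2 = 1.0875
cos(theta/2) = 0.4647
F = 0.2160

0.2160


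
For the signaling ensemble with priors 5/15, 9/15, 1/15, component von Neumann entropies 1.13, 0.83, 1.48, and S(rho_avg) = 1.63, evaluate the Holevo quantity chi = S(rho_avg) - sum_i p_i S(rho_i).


chi = S(rho) - sum_i p_i * S(rho_i)
Weighted entropy = 5/15 * 1.13 + 9/15 * 0.83 + 1/15 * 1.48
= 0.9733
chi = 1.63 - 0.9733
= 0.6567

0.6567


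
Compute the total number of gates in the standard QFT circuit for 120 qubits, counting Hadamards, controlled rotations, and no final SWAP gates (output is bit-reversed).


Hadamard gates: 120
Controlled rotations: n*(n-1)/2 = 120*119/2 = 7140
SWAP gates: 0 (omitted)
Total = 120 + 7140
= 7260

7260


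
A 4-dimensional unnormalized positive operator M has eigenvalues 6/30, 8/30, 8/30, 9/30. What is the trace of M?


tr(M) = sum of eigenvalues
= 6/30 + 8/30 + 8/30 + 9/30
= 31/30
= 1.0333

1.0333


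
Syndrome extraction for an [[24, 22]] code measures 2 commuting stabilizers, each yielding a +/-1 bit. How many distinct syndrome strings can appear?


Each stabilizer generator gives a binary (+1 or -1) measurement outcome.
With 2 independent generators:
Total syndromes = 2^2
= 4

4


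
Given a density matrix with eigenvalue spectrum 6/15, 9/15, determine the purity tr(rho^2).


tr(rho^2) = sum of eigenvalues squared
= (6/15)^2 + (9/15)^2
= (36 + 81) / 225
= 117/225
= 0.5200

0.5200


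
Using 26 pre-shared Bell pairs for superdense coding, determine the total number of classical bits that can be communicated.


Superdense coding allows 2 classical bits per shared entangled pair.
26 pair(s) -> 2 * 26 = 52 classical bits

52


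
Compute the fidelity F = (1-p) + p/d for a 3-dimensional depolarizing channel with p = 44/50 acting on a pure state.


F = (1-p) + p/d
= (1 - 0.8800) + 0.8800/3
= 0.1200 + 0.2933
= 0.4133

0.4133


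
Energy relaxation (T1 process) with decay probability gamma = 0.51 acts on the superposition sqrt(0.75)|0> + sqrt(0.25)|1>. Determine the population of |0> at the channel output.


For amplitude damping with parameter gamma on state sqrt(a)|0> + sqrt(b)|1>:
alpha^2 = 0.75, beta^2 = 0.25
P(|0>) = alpha^2 + gamma * beta^2
= 0.75 + 0.51 * 0.25
= 0.75 + 0.1275
= 0.8775

0.8775


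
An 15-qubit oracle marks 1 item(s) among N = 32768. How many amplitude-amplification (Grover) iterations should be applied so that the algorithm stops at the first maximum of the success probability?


After j Grover iterations the success probability is P(j) = sin^2((2j+1)*theta), where sin(theta) = sqrt(k/N).
N = 2^15 = 32768, k = 1
sin(theta) = sqrt(k/N) = 0.005524271728
theta = arcsin(sqrt(k/N)) = 0.005524299826 rad
P(j) reaches its first maximum when (2j+1)*theta is as close as possible to pi/2, i.e. j = round(pi/(4*theta) - 1/2).
pi/(4*theta) - 1/2 = 141.6715
(For comparison, the common estimate pi/4 * sqrt(N/k) = 142.1723; the exact maximiser is used here.)
Optimal iterations = 142

142


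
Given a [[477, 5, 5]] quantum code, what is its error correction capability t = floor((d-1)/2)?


Code parameters: [[477, 5, 5]], distance d = 5.
Number of correctable errors = floor((d-1)/2)
= floor((5 - 1)/2)
= floor(4/2)
= 2

2


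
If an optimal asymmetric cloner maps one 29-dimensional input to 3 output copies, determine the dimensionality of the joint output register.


Output space = H^(tensor 3) where dim(H) = 29
dim = 29^3
= 841 (after 2 factors)
= 24389 (after 3 factors)
= 24389

24389


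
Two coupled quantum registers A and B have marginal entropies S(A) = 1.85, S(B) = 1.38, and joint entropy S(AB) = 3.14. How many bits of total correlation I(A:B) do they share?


I(A:B) = S(A) + S(B) - S(AB)
= 1.85 + 1.38 - 3.14
= 0.0900

0.0900


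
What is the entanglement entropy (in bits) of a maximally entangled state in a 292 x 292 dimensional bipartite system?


For a maximally entangled state in d x d:
S = log2(d) = log2(292)
= 8.1898

8.1898


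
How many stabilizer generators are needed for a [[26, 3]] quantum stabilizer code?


For an [[n,k]] stabilizer code:
Number of stabilizer generators = n - k
= 26 - 3
= 23

23


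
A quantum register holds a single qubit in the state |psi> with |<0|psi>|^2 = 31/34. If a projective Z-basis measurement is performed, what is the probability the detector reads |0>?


|alpha|^2 = 31/34 = 0.9118
|beta|^2 = 1 - 31/34 = 3/34 = 0.0882
P(|0>) = |alpha|^2 = 0.9118

0.9118


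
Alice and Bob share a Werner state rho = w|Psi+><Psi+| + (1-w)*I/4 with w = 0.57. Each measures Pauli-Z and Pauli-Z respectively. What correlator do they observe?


|Psi+> = (|01> + |10>)/sqrt(2)
For the pure Bell state, <Z_A Z_B> = -1 (Bell-state Pauli correlator).
The maximally-mixed part I/4 has tr(I/4 * P tensor P) = 0 for any traceless Pauli P.
So <Z_A Z_B>_rho = w * (-1) + (1 - w) * 0
= 0.57 * (-1)
= -0.5700

-0.5700


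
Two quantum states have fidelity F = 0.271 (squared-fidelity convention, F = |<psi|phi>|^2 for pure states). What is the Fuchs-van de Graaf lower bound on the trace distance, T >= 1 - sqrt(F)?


Fuchs-van de Graaf (squared-fidelity convention): 1 - sqrt(F) <= T <= sqrt(1 - F).
Lower bound: T >= 1 - sqrt(F)
sqrt(F) = sqrt(0.271) = 0.5206
T >= 1 - 0.5206
T >= 0.4794

0.4794


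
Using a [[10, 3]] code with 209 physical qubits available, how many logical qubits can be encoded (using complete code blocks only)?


Each code block uses 10 physical qubits for 3 logical qubit(s).
Number of complete blocks = floor(209 / 10) = 20
Logical qubits = 20 * 3
= 60

60


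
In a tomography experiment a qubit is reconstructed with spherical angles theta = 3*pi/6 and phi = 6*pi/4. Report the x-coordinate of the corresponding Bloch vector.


theta = 1.5708, phi = 4.7124
r_x = sin(theta)*cos(phi) = 1.0000 * 0.0000
r_x = 0.0000

0.0000


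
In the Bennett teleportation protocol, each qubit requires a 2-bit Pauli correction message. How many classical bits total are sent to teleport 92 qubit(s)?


Quantum teleportation requires 2 classical bits per qubit teleported.
92 qubit(s) -> 2 * 92 = 184 classical bits

184


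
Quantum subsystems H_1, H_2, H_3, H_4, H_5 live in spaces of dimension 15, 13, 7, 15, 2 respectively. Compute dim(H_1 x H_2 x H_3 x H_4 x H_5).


dim(H_1 x H_2 x H_3 x H_4 x H_5) = 15 * 13 * 7 * 15 * 2
= 195 * 7 * 15 * 2
= 1365 * 15 * 2
= 20475 * 2
= 40950

40950


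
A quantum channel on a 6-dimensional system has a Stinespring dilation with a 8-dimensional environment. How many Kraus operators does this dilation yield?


Tracing out the environment in an orthonormal basis {|i>_E} gives Kraus operators K_i = <i|_E U |0>_E.
Number of Kraus operators = dim(H_env) = d_env
= 8

8


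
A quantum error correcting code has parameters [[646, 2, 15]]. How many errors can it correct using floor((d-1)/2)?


Code parameters: [[646, 2, 15]], distance d = 15.
Number of correctable errors = floor((d-1)/2)
= floor((15 - 1)/2)
= floor(14/2)
= 7

7


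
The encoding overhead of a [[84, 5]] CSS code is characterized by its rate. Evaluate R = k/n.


Code rate R = k/n
= 5/84
= 0.0595

0.0595


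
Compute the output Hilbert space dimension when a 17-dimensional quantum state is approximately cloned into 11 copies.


Output space = H^(tensor 11) where dim(H) = 17
dim = 17^11
= 289 (after 2 factors)
= 4913 (after 3 factors)
= 83521 (after 4 factors)
= 1419857 (after 5 factors)
= 24137569 (after 6 factors)
= 410338673 (after 7 factors)
= 6975757441 (after 8 factors)
= 118587876497 (after 9 factors)
= 2015993900449 (after 10 factors)
= 34271896307633 (after 11 factors)
= 34271896307633

34271896307633


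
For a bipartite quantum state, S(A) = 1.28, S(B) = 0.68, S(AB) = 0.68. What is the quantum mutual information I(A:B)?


I(A:B) = S(A) + S(B) - S(AB)
= 1.28 + 0.68 - 0.68
= 1.2800

1.2800


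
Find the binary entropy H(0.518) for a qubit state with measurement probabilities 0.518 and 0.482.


S = -p*log2(p) - (1-p)*log2(1-p)
p = 0.5180, 1-p = 0.4820
= -0.5180 * log2(0.5180) - 0.4820 * log2(0.4820)
= -(-0.4916) - (-0.5075)
= 0.9991

0.9991


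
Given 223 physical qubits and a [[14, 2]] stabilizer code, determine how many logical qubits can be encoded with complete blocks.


Each code block uses 14 physical qubits for 2 logical qubit(s).
Number of complete blocks = floor(223 / 14) = 15
Logical qubits = 15 * 2
= 30

30


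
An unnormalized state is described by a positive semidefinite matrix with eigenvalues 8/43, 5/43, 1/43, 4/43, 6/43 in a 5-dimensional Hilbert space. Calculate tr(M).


tr(M) = sum of eigenvalues
= 8/43 + 5/43 + 1/43 + 4/43 + 6/43
= 24/43
= 0.5581

0.5581


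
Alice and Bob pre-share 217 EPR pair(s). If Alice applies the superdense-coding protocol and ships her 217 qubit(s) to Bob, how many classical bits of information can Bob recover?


Superdense coding allows 2 classical bits per shared entangled pair.
217 pair(s) -> 2 * 217 = 434 classical bits

434


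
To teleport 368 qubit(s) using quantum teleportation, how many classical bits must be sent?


Quantum teleportation requires 2 classical bits per qubit teleported.
368 qubit(s) -> 2 * 368 = 736 classical bits

736


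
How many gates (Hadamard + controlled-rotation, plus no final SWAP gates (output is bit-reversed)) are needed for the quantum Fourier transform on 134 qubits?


Hadamard gates: 134
Controlled rotations: n*(n-1)/2 = 134*133/2 = 8911
SWAP gates: 0 (omitted)
Total = 134 + 8911
= 9045

9045


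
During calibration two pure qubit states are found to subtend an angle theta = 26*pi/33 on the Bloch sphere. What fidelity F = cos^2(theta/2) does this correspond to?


For states separated by angle theta on Bloch sphere:
F = cos^2(theta/2)
theta = 26*pi/33 = 2.4752
theta/2 = 1.2376
cos(theta/2) = 0.3271
F = 0.1070

0.1070


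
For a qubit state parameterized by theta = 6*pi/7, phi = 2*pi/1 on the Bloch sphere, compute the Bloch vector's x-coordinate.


theta = 2.6928, phi = 6.2832
r_x = sin(theta)*cos(phi) = 0.4339 * 1.0000
r_x = 0.4339

0.4339


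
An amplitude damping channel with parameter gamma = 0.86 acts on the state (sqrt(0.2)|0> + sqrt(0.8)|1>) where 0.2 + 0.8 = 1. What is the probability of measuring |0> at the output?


For amplitude damping with parameter gamma on state sqrt(a)|0> + sqrt(b)|1>:
alpha^2 = 0.2, beta^2 = 0.8
P(|0>) = alpha^2 + gamma * beta^2
= 0.2 + 0.86 * 0.8
= 0.2 + 0.6880
= 0.8880

0.8880


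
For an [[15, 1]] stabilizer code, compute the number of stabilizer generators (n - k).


For an [[n,k]] stabilizer code:
Number of stabilizer generators = n - k
= 15 - 1
= 14

14


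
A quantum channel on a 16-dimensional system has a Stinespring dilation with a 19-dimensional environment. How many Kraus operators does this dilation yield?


Tracing out the environment in an orthonormal basis {|i>_E} gives Kraus operators K_i = <i|_E U |0>_E.
Number of Kraus operators = dim(H_env) = d_env
= 19

19


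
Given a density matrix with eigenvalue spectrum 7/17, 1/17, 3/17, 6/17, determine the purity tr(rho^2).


tr(rho^2) = sum of eigenvalues squared
= (7/17)^2 + (1/17)^2 + (3/17)^2 + (6/17)^2
= (49 + 1 + 9 + 36) / 289
= 95/289
= 0.3287

0.3287


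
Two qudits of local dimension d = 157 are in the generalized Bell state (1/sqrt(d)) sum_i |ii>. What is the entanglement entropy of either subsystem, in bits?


For a maximally entangled state in d x d:
S = log2(d) = log2(157)
= 7.2946

7.2946


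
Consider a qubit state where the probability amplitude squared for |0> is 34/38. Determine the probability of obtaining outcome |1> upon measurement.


|alpha|^2 = 34/38 = 0.8947
|beta|^2 = 1 - 34/38 = 4/38 = 0.1053
P(|1>) = |beta|^2 = 0.1053

0.1053


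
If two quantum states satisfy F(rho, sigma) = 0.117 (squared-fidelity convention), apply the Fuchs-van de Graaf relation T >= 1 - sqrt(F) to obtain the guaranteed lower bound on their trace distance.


Fuchs-van de Graaf (squared-fidelity convention): 1 - sqrt(F) <= T <= sqrt(1 - F).
Lower bound: T >= 1 - sqrt(F)
sqrt(F) = sqrt(0.117) = 0.3421
T >= 1 - 0.3421
T >= 0.6579

0.6579


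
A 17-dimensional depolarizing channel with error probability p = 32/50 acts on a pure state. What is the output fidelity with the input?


F = (1-p) + p/d
= (1 - 0.6400) + 0.6400/17
= 0.3600 + 0.0376
= 0.3976

0.3976


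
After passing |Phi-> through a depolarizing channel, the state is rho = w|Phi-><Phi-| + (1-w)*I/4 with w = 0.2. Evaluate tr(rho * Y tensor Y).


|Phi-> = (|00> - |11>)/sqrt(2)
For the pure Bell state, <Y_A Y_B> = +1 (Bell-state Pauli correlator).
The maximally-mixed part I/4 has tr(I/4 * P tensor P) = 0 for any traceless Pauli P.
So <Y_A Y_B>_rho = w * (+1) + (1 - w) * 0
= 0.2 * (+1)
= 0.2000

0.2000


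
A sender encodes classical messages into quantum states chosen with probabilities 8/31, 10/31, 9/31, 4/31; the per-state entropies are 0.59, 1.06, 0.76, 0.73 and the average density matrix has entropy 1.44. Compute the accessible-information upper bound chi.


chi = S(rho) - sum_i p_i * S(rho_i)
Weighted entropy = 8/31 * 0.59 + 10/31 * 1.06 + 9/31 * 0.76 + 4/31 * 0.73
= 0.8090
chi = 1.44 - 0.8090
= 0.6310

0.6310


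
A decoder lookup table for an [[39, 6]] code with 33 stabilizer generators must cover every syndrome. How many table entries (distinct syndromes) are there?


Each stabilizer generator gives a binary (+1 or -1) measurement outcome.
With 33 independent generators:
Total syndromes = 2^33
= 8589934592

8589934592


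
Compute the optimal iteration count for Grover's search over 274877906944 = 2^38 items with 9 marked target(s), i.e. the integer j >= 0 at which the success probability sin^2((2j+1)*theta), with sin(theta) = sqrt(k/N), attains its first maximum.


After j Grover iterations the success probability is P(j) = sin^2((2j+1)*theta), where sin(theta) = sqrt(k/N).
N = 2^38 = 274877906944, k = 9
sin(theta) = sqrt(k/N) = 5.722045898e-06
theta = arcsin(sqrt(k/N)) = 5.722045898e-06 rad
P(j) reaches its first maximum when (2j+1)*theta is as close as possible to pi/2, i.e. j = round(pi/(4*theta) - 1/2).
pi/(4*theta) - 1/2 = 137257.7774
(For comparison, the common estimate pi/4 * sqrt(N/k) = 137258.2774; the exact maximiser is used here.)
Optimal iterations = 137258

137258


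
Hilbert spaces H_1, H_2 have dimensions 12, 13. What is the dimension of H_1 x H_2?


dim(H_1 x H_2) = 12 * 13
= 156

156


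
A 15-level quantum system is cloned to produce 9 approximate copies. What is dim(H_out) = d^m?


Output space = H^(tensor 9) where dim(H) = 15
dim = 15^9
= 225 (after 2 factors)
= 3375 (after 3 factors)
= 50625 (after 4 factors)
= 759375 (after 5 factors)
= 11390625 (after 6 factors)
= 170859375 (after 7 factors)
= 2562890625 (after 8 factors)
= 38443359375 (after 9 factors)
= 38443359375

38443359375


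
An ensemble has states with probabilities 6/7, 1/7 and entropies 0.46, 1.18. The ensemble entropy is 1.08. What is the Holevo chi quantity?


chi = S(rho) - sum_i p_i * S(rho_i)
Weighted entropy = 6/7 * 0.46 + 1/7 * 1.18
= 0.5629
chi = 1.08 - 0.5629
= 0.5171

0.5171


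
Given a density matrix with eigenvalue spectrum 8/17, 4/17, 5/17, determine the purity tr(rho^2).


tr(rho^2) = sum of eigenvalues squared
= (8/17)^2 + (4/17)^2 + (5/17)^2
= (64 + 16 + 25) / 289
= 105/289
= 0.3633

0.3633


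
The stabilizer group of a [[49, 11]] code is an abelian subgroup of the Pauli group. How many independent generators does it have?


For an [[n,k]] stabilizer code:
Number of stabilizer generators = n - k
= 49 - 11
= 38

38


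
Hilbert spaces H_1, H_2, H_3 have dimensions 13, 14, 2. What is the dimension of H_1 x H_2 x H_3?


dim(H_1 x H_2 x H_3) = 13 * 14 * 2
= 182 * 2
= 364

364


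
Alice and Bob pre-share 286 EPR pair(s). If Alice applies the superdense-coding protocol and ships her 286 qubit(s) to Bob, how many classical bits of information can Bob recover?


Superdense coding allows 2 classical bits per shared entangled pair.
286 pair(s) -> 2 * 286 = 572 classical bits

572


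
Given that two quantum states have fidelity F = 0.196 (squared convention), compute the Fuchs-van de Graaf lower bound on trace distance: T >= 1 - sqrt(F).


Fuchs-van de Graaf (squared-fidelity convention): 1 - sqrt(F) <= T <= sqrt(1 - F).
Lower bound: T >= 1 - sqrt(F)
sqrt(F) = sqrt(0.196) = 0.4427
T >= 1 - 0.4427
T >= 0.5573

0.5573


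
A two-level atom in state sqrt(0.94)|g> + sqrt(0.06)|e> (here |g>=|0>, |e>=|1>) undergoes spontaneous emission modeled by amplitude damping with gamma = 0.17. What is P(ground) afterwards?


For amplitude damping with parameter gamma on state sqrt(a)|0> + sqrt(b)|1>:
alpha^2 = 0.94, beta^2 = 0.06
P(|0>) = alpha^2 + gamma * beta^2
= 0.94 + 0.17 * 0.06
= 0.94 + 0.0102
= 0.9502

0.9502


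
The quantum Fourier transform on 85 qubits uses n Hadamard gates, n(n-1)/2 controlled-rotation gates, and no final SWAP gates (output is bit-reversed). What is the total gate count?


Hadamard gates: 85
Controlled rotations: n*(n-1)/2 = 85*84/2 = 3570
SWAP gates: 0 (omitted)
Total = 85 + 3570
= 3655

3655


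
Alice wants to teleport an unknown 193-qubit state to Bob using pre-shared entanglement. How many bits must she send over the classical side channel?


Quantum teleportation requires 2 classical bits per qubit teleported.
193 qubit(s) -> 2 * 193 = 386 classical bits

386


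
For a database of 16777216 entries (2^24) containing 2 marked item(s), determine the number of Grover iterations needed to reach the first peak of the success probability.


After j Grover iterations the success probability is P(j) = sin^2((2j+1)*theta), where sin(theta) = sqrt(k/N).
N = 2^24 = 16777216, k = 2
sin(theta) = sqrt(k/N) = 0.000345266983
theta = arcsin(sqrt(k/N)) = 0.0003452669899 rad
P(j) reaches its first maximum when (2j+1)*theta is as close as possible to pi/2, i.e. j = round(pi/(4*theta) - 1/2).
pi/(4*theta) - 1/2 = 2274.2560
(For comparison, the common estimate pi/4 * sqrt(N/k) = 2274.7561; the exact maximiser is used here.)
Optimal iterations = 2274

2274


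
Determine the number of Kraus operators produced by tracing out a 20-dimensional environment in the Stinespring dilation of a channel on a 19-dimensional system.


Tracing out the environment in an orthonormal basis {|i>_E} gives Kraus operators K_i = <i|_E U |0>_E.
Number of Kraus operators = dim(H_env) = d_env
= 20

20


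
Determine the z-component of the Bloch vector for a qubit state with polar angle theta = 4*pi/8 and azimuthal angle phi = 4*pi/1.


theta = 1.5708, phi = 12.5664
r_z = cos(theta) = 0.0000

0.0000


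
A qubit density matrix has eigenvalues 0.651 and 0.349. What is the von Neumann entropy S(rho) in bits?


S = -p*log2(p) - (1-p)*log2(1-p)
p = 0.6510, 1-p = 0.3490
= -0.6510 * log2(0.6510) - 0.3490 * log2(0.3490)
= -(-0.4031) - (-0.5300)
= 0.9332

0.9332


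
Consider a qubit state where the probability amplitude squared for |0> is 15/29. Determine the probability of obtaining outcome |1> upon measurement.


|alpha|^2 = 15/29 = 0.5172
|beta|^2 = 1 - 15/29 = 14/29 = 0.4828
P(|1>) = |beta|^2 = 0.4828

0.4828


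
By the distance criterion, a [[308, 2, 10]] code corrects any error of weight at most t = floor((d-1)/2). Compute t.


Code parameters: [[308, 2, 10]], distance d = 10.
Number of correctable errors = floor((d-1)/2)
= floor((10 - 1)/2)
= floor(9/2)
= 4

4


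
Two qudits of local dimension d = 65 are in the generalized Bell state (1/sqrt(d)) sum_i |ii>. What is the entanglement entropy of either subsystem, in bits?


For a maximally entangled state in d x d:
S = log2(d) = log2(65)
= 6.0224

6.0224


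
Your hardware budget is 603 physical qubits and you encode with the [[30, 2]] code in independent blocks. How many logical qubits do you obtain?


Each code block uses 30 physical qubits for 2 logical qubit(s).
Number of complete blocks = floor(603 / 30) = 20
Logical qubits = 20 * 2
= 40

40


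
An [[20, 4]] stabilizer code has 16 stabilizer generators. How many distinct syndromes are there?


Each stabilizer generator gives a binary (+1 or -1) measurement outcome.
With 16 independent generators:
Total syndromes = 2^16
= 65536

65536


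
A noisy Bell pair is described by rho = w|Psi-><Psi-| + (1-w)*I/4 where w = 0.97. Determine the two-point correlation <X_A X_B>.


|Psi-> = (|01> - |10>)/sqrt(2)
For the pure Bell state, <X_A X_B> = -1 (Bell-state Pauli correlator).
The maximally-mixed part I/4 has tr(I/4 * P tensor P) = 0 for any traceless Pauli P.
So <X_A X_B>_rho = w * (-1) + (1 - w) * 0
= 0.97 * (-1)
= -0.9700

-0.9700


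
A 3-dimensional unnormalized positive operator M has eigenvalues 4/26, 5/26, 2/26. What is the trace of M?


tr(M) = sum of eigenvalues
= 4/26 + 5/26 + 2/26
= 11/26
= 0.4231

0.4231


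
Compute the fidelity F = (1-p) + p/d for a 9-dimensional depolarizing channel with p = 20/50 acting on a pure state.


F = (1-p) + p/d
= (1 - 0.4000) + 0.4000/9
= 0.6000 + 0.0444
= 0.6444

0.6444


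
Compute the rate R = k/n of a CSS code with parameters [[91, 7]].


Code rate R = k/n
= 7/91
= 0.0769

0.0769


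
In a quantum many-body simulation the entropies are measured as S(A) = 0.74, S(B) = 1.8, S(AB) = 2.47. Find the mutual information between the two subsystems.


I(A:B) = S(A) + S(B) - S(AB)
= 0.74 + 1.8 - 2.47
= 0.0700

0.0700


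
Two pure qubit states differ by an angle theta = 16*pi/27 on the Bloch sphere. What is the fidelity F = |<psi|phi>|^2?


For states separated by angle theta on Bloch sphere:
F = cos^2(theta/2)
theta = 16*pi/27 = 1.8617
theta/2 = 0.9308
cos(theta/2) = 0.5972
F = 0.3566

0.3566


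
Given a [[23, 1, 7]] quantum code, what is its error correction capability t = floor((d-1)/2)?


Code parameters: [[23, 1, 7]], distance d = 7.
Number of correctable errors = floor((d-1)/2)
= floor((7 - 1)/2)
= floor(6/2)
= 3

3


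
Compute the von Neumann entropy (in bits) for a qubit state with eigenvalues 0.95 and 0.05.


S = -p*log2(p) - (1-p)*log2(1-p)
p = 0.9500, 1-p = 0.0500
= -0.9500 * log2(0.9500) - 0.0500 * log2(0.0500)
= -(-0.0703) - (-0.2161)
= 0.2864

0.2864


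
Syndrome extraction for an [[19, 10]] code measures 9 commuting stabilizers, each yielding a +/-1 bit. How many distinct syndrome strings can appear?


Each stabilizer generator gives a binary (+1 or -1) measurement outcome.
With 9 independent generators:
Total syndromes = 2^9
= 512

512


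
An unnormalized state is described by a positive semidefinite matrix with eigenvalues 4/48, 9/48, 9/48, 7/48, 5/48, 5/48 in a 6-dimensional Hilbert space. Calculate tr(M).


tr(M) = sum of eigenvalues
= 4/48 + 9/48 + 9/48 + 7/48 + 5/48 + 5/48
= 39/48
= 0.8125

0.8125


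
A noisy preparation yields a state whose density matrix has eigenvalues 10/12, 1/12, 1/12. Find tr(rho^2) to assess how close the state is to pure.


tr(rho^2) = sum of eigenvalues squared
= (10/12)^2 + (1/12)^2 + (1/12)^2
= (100 + 1 + 1) / 144
= 102/144
= 0.7083

0.7083


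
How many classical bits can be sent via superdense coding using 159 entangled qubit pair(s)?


Superdense coding allows 2 classical bits per shared entangled pair.
159 pair(s) -> 2 * 159 = 318 classical bits

318


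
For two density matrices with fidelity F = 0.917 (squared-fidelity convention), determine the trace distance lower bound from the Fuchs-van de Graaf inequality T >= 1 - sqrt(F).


Fuchs-van de Graaf (squared-fidelity convention): 1 - sqrt(F) <= T <= sqrt(1 - F).
Lower bound: T >= 1 - sqrt(F)
sqrt(F) = sqrt(0.917) = 0.9576
T >= 1 - 0.9576
T >= 0.0424

0.0424


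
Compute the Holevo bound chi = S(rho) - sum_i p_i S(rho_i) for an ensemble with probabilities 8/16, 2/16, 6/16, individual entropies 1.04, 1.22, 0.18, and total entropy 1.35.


chi = S(rho) - sum_i p_i * S(rho_i)
Weighted entropy = 8/16 * 1.04 + 2/16 * 1.22 + 6/16 * 0.18
= 0.7400
chi = 1.35 - 0.7400
= 0.6100

0.6100


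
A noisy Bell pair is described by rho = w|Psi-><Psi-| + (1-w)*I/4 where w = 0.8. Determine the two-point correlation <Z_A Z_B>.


|Psi-> = (|01> - |10>)/sqrt(2)
For the pure Bell state, <Z_A Z_B> = -1 (Bell-state Pauli correlator).
The maximally-mixed part I/4 has tr(I/4 * P tensor P) = 0 for any traceless Pauli P.
So <Z_A Z_B>_rho = w * (-1) + (1 - w) * 0
= 0.8 * (-1)
= -0.8000

-0.8000


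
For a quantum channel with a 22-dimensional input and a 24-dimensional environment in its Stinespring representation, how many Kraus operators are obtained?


Tracing out the environment in an orthonormal basis {|i>_E} gives Kraus operators K_i = <i|_E U |0>_E.
Number of Kraus operators = dim(H_env) = d_env
= 24

24


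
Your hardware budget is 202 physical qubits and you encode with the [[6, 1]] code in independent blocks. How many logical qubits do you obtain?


Each code block uses 6 physical qubits for 1 logical qubit(s).
Number of complete blocks = floor(202 / 6) = 33
Logical qubits = 33 * 1
= 33

33


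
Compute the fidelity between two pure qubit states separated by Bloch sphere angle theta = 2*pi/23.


For states separated by angle theta on Bloch sphere:
F = cos^2(theta/2)
theta = 2*pi/23 = 0.2732
theta/2 = 0.1366
cos(theta/2) = 0.9907
F = 0.9815

0.9815


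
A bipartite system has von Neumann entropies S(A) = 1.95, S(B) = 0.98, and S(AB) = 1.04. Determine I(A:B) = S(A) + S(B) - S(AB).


I(A:B) = S(A) + S(B) - S(AB)
= 1.95 + 0.98 - 1.04
= 1.8900

1.8900


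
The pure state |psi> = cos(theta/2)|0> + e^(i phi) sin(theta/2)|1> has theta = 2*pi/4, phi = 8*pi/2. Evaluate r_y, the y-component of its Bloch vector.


theta = 1.5708, phi = 12.5664
r_y = sin(theta)*sin(phi) = 1.0000 * 0.0000
r_y = 0.0000

0.0000


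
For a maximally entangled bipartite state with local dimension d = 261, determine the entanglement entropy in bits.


For a maximally entangled state in d x d:
S = log2(d) = log2(261)
= 8.0279

8.0279


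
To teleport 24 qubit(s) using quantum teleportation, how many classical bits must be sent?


Quantum teleportation requires 2 classical bits per qubit teleported.
24 qubit(s) -> 2 * 24 = 48 classical bits

48


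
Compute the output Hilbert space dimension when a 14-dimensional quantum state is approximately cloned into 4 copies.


Output space = H^(tensor 4) where dim(H) = 14
dim = 14^4
= 196 (after 2 factors)
= 2744 (after 3 factors)
= 38416 (after 4 factors)
= 38416

38416


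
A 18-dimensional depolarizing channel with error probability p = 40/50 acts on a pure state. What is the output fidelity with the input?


F = (1-p) + p/d
= (1 - 0.8000) + 0.8000/18
= 0.2000 + 0.0444
= 0.2444

0.2444


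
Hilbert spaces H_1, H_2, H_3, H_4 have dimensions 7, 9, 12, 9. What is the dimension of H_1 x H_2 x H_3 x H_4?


dim(H_1 x H_2 x H_3 x H_4) = 7 * 9 * 12 * 9
= 63 * 12 * 9
= 756 * 9
= 6804

6804


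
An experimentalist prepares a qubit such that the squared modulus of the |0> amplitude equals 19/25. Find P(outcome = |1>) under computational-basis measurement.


|alpha|^2 = 19/25 = 0.7600
|beta|^2 = 1 - 19/25 = 6/25 = 0.2400
P(|1>) = |beta|^2 = 0.2400

0.2400


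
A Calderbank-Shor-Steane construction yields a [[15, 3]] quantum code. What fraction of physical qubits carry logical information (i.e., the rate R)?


Code rate R = k/n
= 3/15
= 0.2000

0.2000


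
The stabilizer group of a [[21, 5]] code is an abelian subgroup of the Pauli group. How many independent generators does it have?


For an [[n,k]] stabilizer code:
Number of stabilizer generators = n - k
= 21 - 5
= 16

16


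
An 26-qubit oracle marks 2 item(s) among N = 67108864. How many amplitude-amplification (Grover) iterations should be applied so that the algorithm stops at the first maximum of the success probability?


After j Grover iterations the success probability is P(j) = sin^2((2j+1)*theta), where sin(theta) = sqrt(k/N).
N = 2^26 = 67108864, k = 2
sin(theta) = sqrt(k/N) = 0.0001726334915
theta = arcsin(sqrt(k/N)) = 0.0001726334924 rad
P(j) reaches its first maximum when (2j+1)*theta is as close as possible to pi/2, i.e. j = round(pi/(4*theta) - 1/2).
pi/(4*theta) - 1/2 = 4549.0121
(For comparison, the common estimate pi/4 * sqrt(N/k) = 4549.5121; the exact maximiser is used here.)
Optimal iterations = 4549

4549


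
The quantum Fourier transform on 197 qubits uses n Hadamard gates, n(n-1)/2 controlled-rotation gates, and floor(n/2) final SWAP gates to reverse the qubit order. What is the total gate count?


Hadamard gates: 197
Controlled rotations: n*(n-1)/2 = 197*196/2 = 19306
SWAP gates: floor(n/2) = floor(197/2) = 98
Total = 197 + 19306 + 98
= 19601

19601


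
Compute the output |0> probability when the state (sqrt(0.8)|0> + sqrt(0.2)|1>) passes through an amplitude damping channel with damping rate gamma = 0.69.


For amplitude damping with parameter gamma on state sqrt(a)|0> + sqrt(b)|1>:
alpha^2 = 0.8, beta^2 = 0.2
P(|0>) = alpha^2 + gamma * beta^2
= 0.8 + 0.69 * 0.2
= 0.8 + 0.1380
= 0.9380

0.9380


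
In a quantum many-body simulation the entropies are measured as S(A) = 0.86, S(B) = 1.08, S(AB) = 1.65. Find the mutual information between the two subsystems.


I(A:B) = S(A) + S(B) - S(AB)
= 0.86 + 1.08 - 1.65
= 0.2900

0.2900


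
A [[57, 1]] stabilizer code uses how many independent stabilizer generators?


For an [[n,k]] stabilizer code:
Number of stabilizer generators = n - k
= 57 - 1
= 56

56


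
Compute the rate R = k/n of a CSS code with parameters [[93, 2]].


Code rate R = k/n
= 2/93
= 0.0215

0.0215


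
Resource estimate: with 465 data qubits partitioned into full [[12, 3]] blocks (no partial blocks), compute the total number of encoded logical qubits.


Each code block uses 12 physical qubits for 3 logical qubit(s).
Number of complete blocks = floor(465 / 12) = 38
Logical qubits = 38 * 3
= 114

114


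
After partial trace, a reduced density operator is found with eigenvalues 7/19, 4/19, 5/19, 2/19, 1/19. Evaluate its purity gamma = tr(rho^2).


tr(rho^2) = sum of eigenvalues squared
= (7/19)^2 + (4/19)^2 + (5/19)^2 + (2/19)^2 + (1/19)^2
= (49 + 16 + 25 + 4 + 1) / 361
= 95/361
= 0.2632

0.2632


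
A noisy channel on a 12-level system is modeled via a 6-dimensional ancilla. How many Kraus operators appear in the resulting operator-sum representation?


Tracing out the environment in an orthonormal basis {|i>_E} gives Kraus operators K_i = <i|_E U |0>_E.
Number of Kraus operators = dim(H_env) = d_env
= 6

6


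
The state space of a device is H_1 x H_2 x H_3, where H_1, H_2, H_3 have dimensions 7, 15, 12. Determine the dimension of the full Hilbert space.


dim(H_1 x H_2 x H_3) = 7 * 15 * 12
= 105 * 12
= 1260

1260


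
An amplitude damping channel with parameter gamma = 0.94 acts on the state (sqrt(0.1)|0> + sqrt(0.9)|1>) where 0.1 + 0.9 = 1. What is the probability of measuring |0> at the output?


For amplitude damping with parameter gamma on state sqrt(a)|0> + sqrt(b)|1>:
alpha^2 = 0.1, beta^2 = 0.9
P(|0>) = alpha^2 + gamma * beta^2
= 0.1 + 0.94 * 0.9
= 0.1 + 0.8460
= 0.9460

0.9460


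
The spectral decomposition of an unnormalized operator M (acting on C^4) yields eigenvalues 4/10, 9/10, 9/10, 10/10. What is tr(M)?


tr(M) = sum of eigenvalues
= 4/10 + 9/10 + 9/10 + 10/10
= 32/10
= 3.2000

3.2000


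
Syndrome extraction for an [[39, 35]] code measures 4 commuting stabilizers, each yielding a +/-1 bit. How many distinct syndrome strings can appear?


Each stabilizer generator gives a binary (+1 or -1) measurement outcome.
With 4 independent generators:
Total syndromes = 2^4
= 16

16


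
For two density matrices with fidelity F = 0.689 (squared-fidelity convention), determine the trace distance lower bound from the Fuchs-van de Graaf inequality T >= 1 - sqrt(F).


Fuchs-van de Graaf (squared-fidelity convention): 1 - sqrt(F) <= T <= sqrt(1 - F).
Lower bound: T >= 1 - sqrt(F)
sqrt(F) = sqrt(0.689) = 0.8301
T >= 1 - 0.8301
T >= 0.1699

0.1699


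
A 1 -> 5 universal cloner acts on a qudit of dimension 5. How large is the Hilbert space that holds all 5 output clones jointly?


Output space = H^(tensor 5) where dim(H) = 5
dim = 5^5
= 25 (after 2 factors)
= 125 (after 3 factors)
= 625 (after 4 factors)
= 3125 (after 5 factors)
= 3125

3125


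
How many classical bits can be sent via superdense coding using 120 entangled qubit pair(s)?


Superdense coding allows 2 classical bits per shared entangled pair.
120 pair(s) -> 2 * 120 = 240 classical bits

240


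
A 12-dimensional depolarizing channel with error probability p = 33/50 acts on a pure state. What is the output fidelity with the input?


F = (1-p) + p/d
= (1 - 0.6600) + 0.6600/12
= 0.3400 + 0.0550
= 0.3950

0.3950


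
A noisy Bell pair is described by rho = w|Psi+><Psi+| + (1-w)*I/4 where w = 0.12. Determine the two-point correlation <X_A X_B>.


|Psi+> = (|01> + |10>)/sqrt(2)
For the pure Bell state, <X_A X_B> = +1 (Bell-state Pauli correlator).
The maximally-mixed part I/4 has tr(I/4 * P tensor P) = 0 for any traceless Pauli P.
So <X_A X_B>_rho = w * (+1) + (1 - w) * 0
= 0.12 * (+1)
= 0.1200

0.1200


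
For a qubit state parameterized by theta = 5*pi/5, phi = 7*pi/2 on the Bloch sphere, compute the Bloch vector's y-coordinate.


theta = 3.1416, phi = 10.9956
r_y = sin(theta)*sin(phi) = 0.0000 * -1.0000
r_y = 0.0000

0.0000


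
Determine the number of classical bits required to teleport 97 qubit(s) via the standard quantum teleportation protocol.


Quantum teleportation requires 2 classical bits per qubit teleported.
97 qubit(s) -> 2 * 97 = 194 classical bits

194


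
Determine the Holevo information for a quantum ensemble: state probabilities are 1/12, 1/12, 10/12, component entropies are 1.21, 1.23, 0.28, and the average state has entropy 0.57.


chi = S(rho) - sum_i p_i * S(rho_i)
Weighted entropy = 1/12 * 1.21 + 1/12 * 1.23 + 10/12 * 0.28
= 0.4367
chi = 0.57 - 0.4367
= 0.1333

0.1333


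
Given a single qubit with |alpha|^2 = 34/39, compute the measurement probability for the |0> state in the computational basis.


|alpha|^2 = 34/39 = 0.8718
|beta|^2 = 1 - 34/39 = 5/39 = 0.1282
P(|0>) = |alpha|^2 = 0.8718

0.8718


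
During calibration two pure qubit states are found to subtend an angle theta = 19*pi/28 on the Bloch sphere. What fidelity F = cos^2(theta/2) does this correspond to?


For states separated by angle theta on Bloch sphere:
F = cos^2(theta/2)
theta = 19*pi/28 = 2.1318
theta/2 = 1.0659
cos(theta/2) = 0.4837
F = 0.2340

0.2340


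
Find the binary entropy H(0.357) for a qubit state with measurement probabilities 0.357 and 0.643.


S = -p*log2(p) - (1-p)*log2(1-p)
p = 0.3570, 1-p = 0.6430
= -0.3570 * log2(0.3570) - 0.6430 * log2(0.6430)
= -(-0.5305) - (-0.4097)
= 0.9402

0.9402


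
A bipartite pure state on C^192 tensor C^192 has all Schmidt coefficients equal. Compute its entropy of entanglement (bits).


For a maximally entangled state in d x d:
S = log2(d) = log2(192)
= 7.5850

7.5850


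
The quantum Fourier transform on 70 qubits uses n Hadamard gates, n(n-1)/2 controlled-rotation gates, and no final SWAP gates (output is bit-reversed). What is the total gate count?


Hadamard gates: 70
Controlled rotations: n*(n-1)/2 = 70*69/2 = 2415
SWAP gates: 0 (omitted)
Total = 70 + 2415
= 2485

2485


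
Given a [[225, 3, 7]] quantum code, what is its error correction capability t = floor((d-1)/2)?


Code parameters: [[225, 3, 7]], distance d = 7.
Number of correctable errors = floor((d-1)/2)
= floor((7 - 1)/2)
= floor(6/2)
= 3

3


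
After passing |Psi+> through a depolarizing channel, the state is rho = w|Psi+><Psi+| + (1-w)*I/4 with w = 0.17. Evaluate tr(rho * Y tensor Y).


|Psi+> = (|01> + |10>)/sqrt(2)
For the pure Bell state, <Y_A Y_B> = +1 (Bell-state Pauli correlator).
The maximally-mixed part I/4 has tr(I/4 * P tensor P) = 0 for any traceless Pauli P.
So <Y_A Y_B>_rho = w * (+1) + (1 - w) * 0
= 0.17 * (+1)
= 0.1700

0.1700


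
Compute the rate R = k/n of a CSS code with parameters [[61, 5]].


Code rate R = k/n
= 5/61
= 0.0820

0.0820


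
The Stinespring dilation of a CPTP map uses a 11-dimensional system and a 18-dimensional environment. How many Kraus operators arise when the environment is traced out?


Tracing out the environment in an orthonormal basis {|i>_E} gives Kraus operators K_i = <i|_E U |0>_E.
Number of Kraus operators = dim(H_env) = d_env
= 18

18


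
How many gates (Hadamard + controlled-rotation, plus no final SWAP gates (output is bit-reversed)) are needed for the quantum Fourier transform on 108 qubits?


Hadamard gates: 108
Controlled rotations: n*(n-1)/2 = 108*107/2 = 5778
SWAP gates: 0 (omitted)
Total = 108 + 5778
= 5886

5886


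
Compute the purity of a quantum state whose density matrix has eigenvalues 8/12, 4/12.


tr(rho^2) = sum of eigenvalues squared
= (8/12)^2 + (4/12)^2
= (64 + 16) / 144
= 80/144
= 0.5556

0.5556


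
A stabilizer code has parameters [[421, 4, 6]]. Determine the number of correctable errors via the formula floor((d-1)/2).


Code parameters: [[421, 4, 6]], distance d = 6.
Number of correctable errors = floor((d-1)/2)
= floor((6 - 1)/2)
= floor(5/2)
= 2

2


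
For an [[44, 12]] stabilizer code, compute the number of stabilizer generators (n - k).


For an [[n,k]] stabilizer code:
Number of stabilizer generators = n - k
= 44 - 12
= 32

32


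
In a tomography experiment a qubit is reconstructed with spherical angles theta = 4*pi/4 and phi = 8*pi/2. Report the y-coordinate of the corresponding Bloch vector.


theta = 3.1416, phi = 12.5664
r_y = sin(theta)*sin(phi) = 0.0000 * 0.0000
r_y = 0.0000

0.0000


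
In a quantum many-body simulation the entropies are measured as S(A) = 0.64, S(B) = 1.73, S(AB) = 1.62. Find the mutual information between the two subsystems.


I(A:B) = S(A) + S(B) - S(AB)
= 0.64 + 1.73 - 1.62
= 0.7500

0.7500


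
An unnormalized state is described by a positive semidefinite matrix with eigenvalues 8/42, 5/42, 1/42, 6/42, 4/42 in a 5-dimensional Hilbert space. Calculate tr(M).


tr(M) = sum of eigenvalues
= 8/42 + 5/42 + 1/42 + 6/42 + 4/42
= 24/42
= 0.5714

0.5714


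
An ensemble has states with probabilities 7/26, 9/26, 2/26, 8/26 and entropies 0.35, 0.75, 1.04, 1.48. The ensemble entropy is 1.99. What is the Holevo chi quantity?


chi = S(rho) - sum_i p_i * S(rho_i)
Weighted entropy = 7/26 * 0.35 + 9/26 * 0.75 + 2/26 * 1.04 + 8/26 * 1.48
= 0.8892
chi = 1.99 - 0.8892
= 1.1008

1.1008


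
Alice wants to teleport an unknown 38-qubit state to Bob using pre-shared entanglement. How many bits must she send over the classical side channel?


Quantum teleportation requires 2 classical bits per qubit teleported.
38 qubit(s) -> 2 * 38 = 76 classical bits

76


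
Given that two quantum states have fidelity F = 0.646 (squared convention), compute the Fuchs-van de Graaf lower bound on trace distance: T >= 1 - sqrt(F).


Fuchs-van de Graaf (squared-fidelity convention): 1 - sqrt(F) <= T <= sqrt(1 - F).
Lower bound: T >= 1 - sqrt(F)
sqrt(F) = sqrt(0.646) = 0.8037
T >= 1 - 0.8037
T >= 0.1963

0.1963


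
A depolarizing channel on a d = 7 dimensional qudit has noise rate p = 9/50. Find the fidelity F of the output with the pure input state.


F = (1-p) + p/d
= (1 - 0.1800) + 0.1800/7
= 0.8200 + 0.0257
= 0.8457

0.8457
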